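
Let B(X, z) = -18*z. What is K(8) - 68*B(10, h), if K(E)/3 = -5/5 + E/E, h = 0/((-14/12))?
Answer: 0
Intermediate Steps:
h = 0 (h = 0/((-14*1/12)) = 0/(-7/6) = 0*(-6/7) = 0)
K(E) = 0 (K(E) = 3*(-5/5 + E/E) = 3*(-5*⅕ + 1) = 3*(-1 + 1) = 3*0 = 0)
K(8) - 68*B(10, h) = 0 - (-1224)*0 = 0 - 68*0 = 0 + 0 = 0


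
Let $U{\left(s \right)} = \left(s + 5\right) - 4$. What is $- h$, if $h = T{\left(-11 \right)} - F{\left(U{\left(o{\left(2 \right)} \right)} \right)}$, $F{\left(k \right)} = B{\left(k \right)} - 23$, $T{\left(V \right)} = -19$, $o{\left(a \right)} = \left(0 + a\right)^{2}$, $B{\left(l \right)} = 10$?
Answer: $6$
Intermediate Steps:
$o{\left(a \right)} = a^{2}$
$U{\left(s \right)} = 1 + s$ ($U{\left(s \right)} = \left(5 + s\right) - 4 = 1 + s$)
$F{\left(k \right)} = -13$ ($F{\left(k \right)} = 10 - 23 = -13$)
$h = -6$ ($h = -19 - -13 = -19 + 13 = -6$)
$- h = \left(-1\right) \left(-6\right) = 6$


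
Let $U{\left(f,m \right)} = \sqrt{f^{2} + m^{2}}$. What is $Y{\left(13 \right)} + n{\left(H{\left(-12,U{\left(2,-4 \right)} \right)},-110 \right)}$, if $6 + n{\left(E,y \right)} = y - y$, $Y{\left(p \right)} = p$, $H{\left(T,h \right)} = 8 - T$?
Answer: $7$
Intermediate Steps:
$n{\left(E,y \right)} = -6$ ($n{\left(E,y \right)} = -6 + \left(y - y\right) = -6 + 0 = -6$)
$Y{\left(13 \right)} + n{\left(H{\left(-12,U{\left(2,-4 \right)} \right)},-110 \right)} = 13 - 6 = 7$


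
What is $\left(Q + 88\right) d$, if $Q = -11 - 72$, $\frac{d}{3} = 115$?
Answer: $1725$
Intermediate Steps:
$d = 345$ ($d = 3 \cdot 115 = 345$)
$Q = -83$
$\left(Q + 88\right) d = \left(-83 + 88\right) 345 = 5 \cdot 345 = 1725$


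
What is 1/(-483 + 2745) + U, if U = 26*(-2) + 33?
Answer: -42977/2262 ≈ -19.000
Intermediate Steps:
U = -19 (U = -52 + 33 = -19)
1/(-483 + 2745) + U = 1/(-483 + 2745) - 19 = 1/2262 - 19 = -42977/2262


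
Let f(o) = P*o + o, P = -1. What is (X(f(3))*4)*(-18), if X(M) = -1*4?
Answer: 288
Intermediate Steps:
f(o) = 0 (f(o) = -o + o = 0)
X(M) = -4
(X(f(3))*4)*(-18) = -4*4*(-18) = -16*(-18) = 288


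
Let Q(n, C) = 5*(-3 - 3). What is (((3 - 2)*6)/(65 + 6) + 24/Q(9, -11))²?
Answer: 64516/126025 ≈ 0.51193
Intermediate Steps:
Q(n, C) = -30 (Q(n, C) = 5*(-6) = -30)
(((3 - 2)*6)/(65 + 6) + 24/Q(9, -11))² = (((3 - 2)*6)/(65 + 6) + 24/(-30))² = ((1*6)/71 + 24*(-1/30))² = (6*(1/71) - ⅘)² = (6/71 - ⅘)² = (-254/355)² = 64516/126025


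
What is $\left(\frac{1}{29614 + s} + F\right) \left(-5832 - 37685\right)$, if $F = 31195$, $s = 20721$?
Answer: $- \frac{68330407586542}{50335} \approx -1.3575 \cdot 10^{9}$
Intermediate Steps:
$\left(\frac{1}{29614 + s} + F\right) \left(-5832 - 37685\right) = \left(\frac{1}{29614 + 20721} + 31195\right) \left(-5832 - 37685\right) = \left(\frac{1}{50335} + 31195\right) \left(-43517\right) = \frac{1570200326}{50335} \left(-43517\right) = - \frac{68330407586542}{50335}$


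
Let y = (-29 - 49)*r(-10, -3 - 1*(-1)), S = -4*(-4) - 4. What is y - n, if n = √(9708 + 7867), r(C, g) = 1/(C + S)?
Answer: -39 - 5*√703 ≈ -171.57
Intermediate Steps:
S = 12 (S = 16 - 4 = 12)
r(C, g) = 1/(12 + C) (r(C, g) = 1/(C + 12) = 1/(12 + C))
y = -39 (y = (-29 - 49)/(12 - 10) = -78/2 = -78*½ = -39)
n = 5*√703 (n = √17575 = 5*√703 ≈ 132.57)
y - n = -39 - 5*√703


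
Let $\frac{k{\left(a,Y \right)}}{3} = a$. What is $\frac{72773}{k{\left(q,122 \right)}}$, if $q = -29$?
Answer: $- \frac{72773}{87} \approx -836.47$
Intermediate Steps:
$k{\left(a,Y \right)} = 3 a$
$\frac{72773}{k{\left(q,122 \right)}} = \frac{72773}{3 \left(-29\right)} = \frac{72773}{-87} = 72773 \left(- \frac{1}{87}\right) = - \frac{72773}{87}$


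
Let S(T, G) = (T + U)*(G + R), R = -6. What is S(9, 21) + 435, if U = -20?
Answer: 270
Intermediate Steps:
S(T, G) = (-20 + T)*(-6 + G) (S(T, G) = (T - 20)*(G - 6) = (-20 + T)*(-6 + G))
S(9, 21) + 435 = (120 - 20*21 - 6*9 + 21*9) + 435 = (120 - 420 - 54 + 189) + 435 = -165 + 435 = 270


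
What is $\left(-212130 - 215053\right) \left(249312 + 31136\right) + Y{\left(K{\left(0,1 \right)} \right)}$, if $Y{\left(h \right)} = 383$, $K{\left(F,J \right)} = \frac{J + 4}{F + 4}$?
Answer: $-119802617601$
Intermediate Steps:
$K{\left(F,J \right)} = \frac{4 + J}{4 + F}$
$\left(-212130 - 215053\right) \left(249312 + 31136\right) + Y{\left(K{\left(0,1 \right)} \right)} = \left(-212130 - 215053\right) \left(249312 + 31136\right) + 383 = \left(-427183\right) 280448 + 383 = -119802617984 + 383 = -119802617601$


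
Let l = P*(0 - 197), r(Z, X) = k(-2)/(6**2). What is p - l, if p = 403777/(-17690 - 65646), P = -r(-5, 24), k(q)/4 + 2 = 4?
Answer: -3315307/68184 ≈ -48.623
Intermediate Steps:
k(q) = 8 (k(q) = -8 + 4*4 = -8 + 16 = 8)
r(Z, X) = 2/9 (r(Z, X) = 8/(6**2) = 8/36 = 8*(1/36) = 2/9)
P = -2/9 (P = -1*2/9 = -2/9 ≈ -0.22222)
l = 394/9 (l = -2*(0 - 197)/9 = -2/9*(-197) = 394/9 ≈ 43.778)
p = -36707/7576 (p = 403777/(-83336) = 403777*(-1/83336) = -36707/7576 ≈ -4.8452)
p - l = -36707/7576 - 1*394/9 = -36707/7576 - 394/9 = -3315307/68184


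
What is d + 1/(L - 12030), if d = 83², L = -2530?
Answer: 100303839/14560 ≈ 6889.0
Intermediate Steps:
d = 6889
d + 1/(L - 12030) = 6889 + 1/(-2530 - 12030) = 6889 + 1/(-14560) = 6889 - 1/14560 = 100303839/14560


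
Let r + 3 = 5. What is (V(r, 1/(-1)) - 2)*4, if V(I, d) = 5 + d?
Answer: 8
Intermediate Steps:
r = 2 (r = -3 + 5 = 2)
(V(r, 1/(-1)) - 2)*4 = ((5 + 1/(-1)) - 2)*4 = ((5 - 1) - 2)*4 = (4 - 2)*4 = 2*4 = 8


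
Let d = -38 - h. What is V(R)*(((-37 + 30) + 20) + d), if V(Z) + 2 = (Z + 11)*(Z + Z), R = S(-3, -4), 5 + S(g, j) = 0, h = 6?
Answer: 1922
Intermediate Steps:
S(g, j) = -5 (S(g, j) = -5 + 0 = -5)
R = -5
V(Z) = -2 + 2*Z*(11 + Z) (V(Z) = -2 + (Z + 11)*(Z + Z) = -2 + (11 + Z)*(2*Z) = -2 + 2*Z*(11 + Z))
d = -44 (d = -38 - 1*6 = -38 - 6 = -44)
V(R)*(((-37 + 30) + 20) + d) = (-2 + 2*(-5)² + 22*(-5))*(((-37 + 30) + 20) - 44) = (-2 + 2*25 - 110)*((-7 + 20) - 44) = (-2 + 50 - 110)*(13 - 44) = -62*(-31) = 1922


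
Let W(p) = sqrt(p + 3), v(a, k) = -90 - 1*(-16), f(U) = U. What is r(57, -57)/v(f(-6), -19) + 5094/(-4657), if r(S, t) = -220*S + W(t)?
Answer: 29010912/172309 - 3*I*sqrt(6)/74 ≈ 168.37 - 0.099304*I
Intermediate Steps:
v(a, k) = -74 (v(a, k) = -90 + 16 = -74)
W(p) = sqrt(3 + p)
r(S, t) = sqrt(3 + t) - 220*S (r(S, t) = -220*S + sqrt(3 + t) = sqrt(3 + t) - 220*S)
r(57, -57)/v(f(-6), -19) + 5094/(-4657) = (sqrt(3 - 57) - 220*57)/(-74) + 5094/(-4657) = (sqrt(-54) - 12540)*(-1/74) + 5094*(-1/4657) = (3*I*sqrt(6) - 12540)*(-1/74) - 5094/4657 = (-12540 + 3*I*sqrt(6))*(-1/74) - 5094/4657 = (6270/37 - 3*I*sqrt(6)/74) - 5094/4657 = 29010912/172309 - 3*I*sqrt(6)/74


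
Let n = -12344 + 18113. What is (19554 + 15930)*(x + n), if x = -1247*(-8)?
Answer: 558695580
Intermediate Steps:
n = 5769
x = 9976
(19554 + 15930)*(x + n) = (19554 + 15930)*(9976 + 5769) = 35484*15745 = 558695580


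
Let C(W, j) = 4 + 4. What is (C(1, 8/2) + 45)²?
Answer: 2809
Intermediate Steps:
C(W, j) = 8
(C(1, 8/2) + 45)² = (8 + 45)² = 53² = 2809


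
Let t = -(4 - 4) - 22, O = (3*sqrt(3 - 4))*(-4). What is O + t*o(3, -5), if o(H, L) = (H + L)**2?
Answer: -88 - 12*I ≈ -88.0 - 12.0*I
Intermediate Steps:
O = -12*I (O = (3*sqrt(-1))*(-4) = (3*I)*(-4) = -12*I ≈ -12.0*I)
t = -22 (t = -1*0 - 22 = 0 - 22 = -22)
O + t*o(3, -5) = -12*I - 22*(3 - 5)**2 = -12*I - 22*(-2)**2 = -12*I - 22*4 = -12*I - 88 = -88 - 12*I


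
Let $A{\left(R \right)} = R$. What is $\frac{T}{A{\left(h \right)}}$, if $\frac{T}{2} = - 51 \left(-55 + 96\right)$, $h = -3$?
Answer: $1394$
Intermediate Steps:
$T = -4182$ ($T = 2 \left(- 51 \left(-55 + 96\right)\right) = 2 \left(\left(-51\right) 41\right) = 2 \left(-2091\right) = -4182$)
$\frac{T}{A{\left(h \right)}} = - \frac{4182}{-3} = \left(-4182\right) \left(- \frac{1}{3}\right) = 1394$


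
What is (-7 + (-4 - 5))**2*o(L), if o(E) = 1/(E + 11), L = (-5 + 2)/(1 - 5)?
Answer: 1024/47 ≈ 21.787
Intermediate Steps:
L = 3/4 (L = -3/(-4) = -3*(-1/4) = 3/4 ≈ 0.75000)
o(E) = 1/(11 + E)
(-7 + (-4 - 5))**2*o(L) = (-7 + (-4 - 5))**2/(11 + 3/4) = (-7 - 9)**2/(47/4) = (-16)**2*(4/47) = 256*(4/47) = 1024/47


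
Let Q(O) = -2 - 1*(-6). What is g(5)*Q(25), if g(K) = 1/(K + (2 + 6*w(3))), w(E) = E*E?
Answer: 4/61 ≈ 0.065574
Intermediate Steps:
w(E) = E**2
Q(O) = 4 (Q(O) = -2 + 6 = 4)
g(K) = 1/(56 + K) (g(K) = 1/(K + (2 + 6*3**2)) = 1/(K + (2 + 6*9)) = 1/(K + (2 + 54)) = 1/(K + 56) = 1/(56 + K))
g(5)*Q(25) = 4/(56 + 5) = 4/61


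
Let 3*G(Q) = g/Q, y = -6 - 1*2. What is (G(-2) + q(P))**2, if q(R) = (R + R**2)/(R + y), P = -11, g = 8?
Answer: 164836/3249 ≈ 50.734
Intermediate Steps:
y = -8 (y = -6 - 2 = -8)
G(Q) = 8/(3*Q) (G(Q) = (8/Q)/3 = 8/(3*Q))
q(R) = (R + R**2)/(-8 + R) (q(R) = (R + R**2)/(R - 8) = (R + R**2)/(-8 + R))
(G(-2) + q(P))**2 = ((8/3)/(-2) - 11*(1 - 11)/(-8 - 11))**2 = ((8/3)*(-1/2) - 11*(-10)/(-19))**2 = (-4/3 - 11*(-1/19)*(-10))**2 = (-4/3 - 110/19)**2 = (-406/57)**2 = 164836/3249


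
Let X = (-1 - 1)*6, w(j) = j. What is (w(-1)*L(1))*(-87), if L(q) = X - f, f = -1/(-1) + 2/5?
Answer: -5829/5 ≈ -1165.8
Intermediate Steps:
f = 7/5 (f = -1*(-1) + 2*(⅕) = 1 + ⅖ = 7/5 ≈ 1.4000)
X = -12 (X = -2*6 = -12)
L(q) = -67/5 (L(q) = -12 - 1*7/5 = -12 - 7/5 = -67/5)
(w(-1)*L(1))*(-87) = -1*(-67/5)*(-87) = (67/5)*(-87) = -5829/5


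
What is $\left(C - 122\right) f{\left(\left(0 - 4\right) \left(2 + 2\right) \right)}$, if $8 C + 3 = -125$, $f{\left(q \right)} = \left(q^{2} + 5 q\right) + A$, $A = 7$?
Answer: $-25254$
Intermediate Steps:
$f{\left(q \right)} = 7 + q^{2} + 5 q$ ($f{\left(q \right)} = \left(q^{2} + 5 q\right) + 7 = 7 + q^{2} + 5 q$)
$C = -16$ ($C = - \frac{3}{8} + \frac{1}{8} \left(-125\right) = - \frac{3}{8} - \frac{125}{8} = -16$)
$\left(C - 122\right) f{\left(\left(0 - 4\right) \left(2 + 2\right) \right)} = \left(-16 - 122\right) \left(7 + \left(\left(0 - 4\right) \left(2 + 2\right)\right)^{2} + 5 \left(0 - 4\right) \left(2 + 2\right)\right) = - 138 \left(7 + \left(\left(-4\right) 4\right)^{2} + 5 \left(\left(-4\right) 4\right)\right) = - 138 \left(7 + \left(-16\right)^{2} + 5 \left(-16\right)\right) = - 138 \left(7 + 256 - 80\right) = \left(-138\right) 183 = -25254$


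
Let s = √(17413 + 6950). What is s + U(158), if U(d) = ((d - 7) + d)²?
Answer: 95481 + 3*√2707 ≈ 95637.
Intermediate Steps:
U(d) = (-7 + 2*d)² (U(d) = ((-7 + d) + d)² = (-7 + 2*d)²)
s = 3*√2707 (s = √24363 = 3*√2707 ≈ 156.09)
s + U(158) = 3*√2707 + (-7 + 2*158)² = 3*√2707 + (-7 + 316)² = 3*√2707 + 309² = 3*√2707 + 95481 = 95481 + 3*√2707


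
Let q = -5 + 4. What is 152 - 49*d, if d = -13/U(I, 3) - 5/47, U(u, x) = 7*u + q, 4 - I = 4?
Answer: -22550/47 ≈ -479.79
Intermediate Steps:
I = 0 (I = 4 - 1*4 = 4 - 4 = 0)
q = -1
U(u, x) = -1 + 7*u (U(u, x) = 7*u - 1 = -1 + 7*u)
d = 606/47 (d = -13/(-1 + 7*0) - 5/47 = -13/(-1 + 0) - 5*1/47 = -13/(-1) - 5/47 = -13*(-1) - 5/47 = 13 - 5/47 = 606/47 ≈ 12.894)
152 - 49*d = 152 - 49*606/47 = 152 - 29694/47 = -22550/47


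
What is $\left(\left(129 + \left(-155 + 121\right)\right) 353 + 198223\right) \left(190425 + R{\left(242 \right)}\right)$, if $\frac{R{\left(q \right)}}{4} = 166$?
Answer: $44286404462$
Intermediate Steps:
$R{\left(q \right)} = 664$ ($R{\left(q \right)} = 4 \cdot 166 = 664$)
$\left(\left(129 + \left(-155 + 121\right)\right) 353 + 198223\right) \left(190425 + R{\left(242 \right)}\right) = \left(\left(129 + \left(-155 + 121\right)\right) 353 + 198223\right) \left(190425 + 664\right) = \left(\left(129 - 34\right) 353 + 198223\right) 191089 = \left(95 \cdot 353 + 198223\right) 191089 = \left(33535 + 198223\right) 191089 = 231758 \cdot 191089 = 44286404462$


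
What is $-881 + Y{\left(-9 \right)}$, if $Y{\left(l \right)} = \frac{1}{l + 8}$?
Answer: $-882$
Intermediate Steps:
$Y{\left(l \right)} = \frac{1}{8 + l}$
$-881 + Y{\left(-9 \right)} = -881 + \frac{1}{8 - 9} = -881 + \frac{1}{-1} = -881 - 1 = -882$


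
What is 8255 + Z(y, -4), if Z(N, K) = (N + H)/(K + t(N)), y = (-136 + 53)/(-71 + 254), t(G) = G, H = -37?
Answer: 6734679/815 ≈ 8263.4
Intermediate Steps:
y = -83/183 ≈ -0.45355
Z(N, K) = (-37 + N)/(K + N) (Z(N, K) = (N - 37)/(K + N) = (-37 + N)/(K + N))
8255 + Z(y, -4) = 8255 + (-37 - 83/183)/(-4 - 83/183) = 8255 - 6854/183/(-815/183) = 8255 - 183/815*(-6854/183) = 8255 + 6854/815 = 6734679/815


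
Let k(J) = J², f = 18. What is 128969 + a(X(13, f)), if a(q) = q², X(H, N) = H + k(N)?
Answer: 242538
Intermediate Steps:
X(H, N) = H + N²
128969 + a(X(13, f)) = 128969 + (13 + 18²)² = 128969 + (13 + 324)² = 128969 + 337² = 128969 + 113569 = 242538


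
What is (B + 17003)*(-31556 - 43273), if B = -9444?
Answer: -565632411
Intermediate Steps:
(B + 17003)*(-31556 - 43273) = (-9444 + 17003)*(-31556 - 43273) = 7559*(-74829) = -565632411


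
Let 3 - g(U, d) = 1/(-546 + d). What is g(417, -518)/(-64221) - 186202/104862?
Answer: -2120621749909/1194223403688 ≈ -1.7757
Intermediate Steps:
g(U, d) = 3 - 1/(-546 + d)
g(417, -518)/(-64221) - 186202/104862 = ((-1639 + 3*(-518))/(-546 - 518))/(-64221) - 186202/104862 = ((-1639 - 1554)/(-1064))*(-1/64221) - 186202*1/104862 = -1/1064*(-3193)*(-1/64221) - 93101/52431 = (3193/1064)*(-1/64221) - 93101/52431 = -3193/68331144 - 93101/52431 = -2120621749909/1194223403688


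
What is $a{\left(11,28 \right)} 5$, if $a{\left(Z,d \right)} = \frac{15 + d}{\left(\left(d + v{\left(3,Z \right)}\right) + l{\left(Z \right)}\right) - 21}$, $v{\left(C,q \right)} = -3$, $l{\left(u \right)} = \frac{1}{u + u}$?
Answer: $\frac{4730}{89} \approx 53.146$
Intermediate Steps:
$l{\left(u \right)} = \frac{1}{2 u}$
$a{\left(Z,d \right)} = \frac{15 + d}{-24 + d + \frac{1}{2 Z}}$ ($a{\left(Z,d \right)} = \frac{15 + d}{\left(\left(d - 3\right) + \frac{1}{2 Z}\right) - 21} = \frac{15 + d}{\left(\left(-3 + d\right) + \frac{1}{2 Z}\right) - 21} = \frac{15 + d}{\left(-3 + d + \frac{1}{2 Z}\right) - 21} = \frac{15 + d}{-24 + d + \frac{1}{2 Z}}$)
$a{\left(11,28 \right)} 5 = 2 \cdot 11 \frac{1}{1 + 2 \cdot 11 \left(-24 + 28\right)} \left(15 + 28\right) 5 = 2 \cdot 11 \frac{1}{1 + 2 \cdot 11 \cdot 4} \cdot 43 \cdot 5 = 2 \cdot 11 \frac{1}{1 + 88} \cdot 43 \cdot 5 = 2 \cdot 11 \cdot \frac{1}{89} \cdot 43 \cdot 5 = \frac{946}{89} \cdot 5 = \frac{4730}{89}$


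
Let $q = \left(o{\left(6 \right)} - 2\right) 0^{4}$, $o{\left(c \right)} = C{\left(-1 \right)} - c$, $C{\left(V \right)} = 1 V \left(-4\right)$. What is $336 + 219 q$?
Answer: $336$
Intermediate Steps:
$C{\left(V \right)} = - 4 V$ ($C{\left(V \right)} = V \left(-4\right) = - 4 V$)
$o{\left(c \right)} = 4 - c$ ($o{\left(c \right)} = \left(-4\right) \left(-1\right) - c = 4 - c$)
$q = 0$ ($q = \left(\left(4 - 6\right) - 2\right) 0^{4} = \left(\left(4 - 6\right) - 2\right) 0 = \left(-2 - 2\right) 0 = \left(-4\right) 0 = 0$)
$336 + 219 q = 336 + 219 \cdot 0 = 336 + 0 = 336$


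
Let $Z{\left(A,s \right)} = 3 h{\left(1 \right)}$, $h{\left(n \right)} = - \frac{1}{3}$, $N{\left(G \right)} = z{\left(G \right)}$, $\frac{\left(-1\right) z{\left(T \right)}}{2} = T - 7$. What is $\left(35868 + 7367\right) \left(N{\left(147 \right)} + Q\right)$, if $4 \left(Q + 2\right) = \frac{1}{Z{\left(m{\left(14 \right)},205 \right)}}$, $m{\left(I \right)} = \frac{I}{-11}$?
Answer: $- \frac{48812315}{4} \approx -1.2203 \cdot 10^{7}$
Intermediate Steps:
$z{\left(T \right)} = 14 - 2 T$ ($z{\left(T \right)} = - 2 \left(T - 7\right) = - 2 \left(-7 + T\right) = 14 - 2 T$)
$m{\left(I \right)} = - \frac{I}{11}$ ($m{\left(I \right)} = I \left(- \frac{1}{11}\right) = - \frac{I}{11}$)
$N{\left(G \right)} = 14 - 2 G$
$h{\left(n \right)} = - \frac{1}{3}$ ($h{\left(n \right)} = \left(-1\right) \frac{1}{3} = - \frac{1}{3}$)
$Z{\left(A,s \right)} = -1$ ($Z{\left(A,s \right)} = 3 \left(- \frac{1}{3}\right) = -1$)
$Q = - \frac{9}{4}$ ($Q = -2 + \frac{1}{4 \left(-1\right)} = -2 + \frac{1}{4} \left(-1\right) = -2 - \frac{1}{4} = - \frac{9}{4} \approx -2.25$)
$\left(35868 + 7367\right) \left(N{\left(147 \right)} + Q\right) = \left(35868 + 7367\right) \left(\left(14 - 294\right) - \frac{9}{4}\right) = 43235 \left(\left(14 - 294\right) - \frac{9}{4}\right) = 43235 \left(-280 - \frac{9}{4}\right) = 43235 \left(- \frac{1129}{4}\right) = - \frac{48812315}{4}$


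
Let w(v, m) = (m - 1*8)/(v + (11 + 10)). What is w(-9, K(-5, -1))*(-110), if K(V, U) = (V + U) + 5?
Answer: 165/2 ≈ 82.500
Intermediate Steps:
K(V, U) = 5 + U + V (K(V, U) = (U + V) + 5 = 5 + U + V)
w(v, m) = (-8 + m)/(21 + v) (w(v, m) = (m - 8)/(v + 21) = (-8 + m)/(21 + v))
w(-9, K(-5, -1))*(-110) = ((-8 + (5 - 1 - 5))/(21 - 9))*(-110) = ((-8 - 1)/12)*(-110) = ((1/12)*(-9))*(-110) = -¾*(-110) = 165/2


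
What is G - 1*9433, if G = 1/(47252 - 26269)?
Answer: -197932638/20983 ≈ -9433.0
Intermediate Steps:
G = 1/20983 ≈ 4.7658e-5
G - 1*9433 = 1/20983 - 1*9433 = 1/20983 - 9433 = -197932638/20983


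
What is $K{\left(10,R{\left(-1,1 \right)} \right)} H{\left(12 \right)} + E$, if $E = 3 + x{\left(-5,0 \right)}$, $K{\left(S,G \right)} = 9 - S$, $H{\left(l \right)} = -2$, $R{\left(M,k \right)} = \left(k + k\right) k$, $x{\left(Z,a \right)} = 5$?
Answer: $10$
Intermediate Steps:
$R{\left(M,k \right)} = 2 k^{2}$ ($R{\left(M,k \right)} = 2 k k = 2 k^{2}$)
$E = 8$ ($E = 3 + 5 = 8$)
$K{\left(10,R{\left(-1,1 \right)} \right)} H{\left(12 \right)} + E = \left(9 - 10\right) \left(-2\right) + 8 = \left(-1\right) \left(-2\right) + 8 = 2 + 8 = 10$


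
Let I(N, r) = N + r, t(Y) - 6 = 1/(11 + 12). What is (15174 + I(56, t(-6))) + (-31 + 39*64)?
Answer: 407124/23 ≈ 17701.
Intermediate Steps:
t(Y) = 139/23 (t(Y) = 6 + 1/(11 + 12) = 6 + 1/23 = 139/23)
(15174 + I(56, t(-6))) + (-31 + 39*64) = (15174 + (56 + 139/23)) + (-31 + 39*64) = (15174 + 1427/23) + (-31 + 2496) = 350429/23 + 2465 = 407124/23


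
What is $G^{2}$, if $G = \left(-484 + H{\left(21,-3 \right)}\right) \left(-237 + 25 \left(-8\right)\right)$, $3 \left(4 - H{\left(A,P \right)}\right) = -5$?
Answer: $\frac{393248139025}{9} \approx 4.3694 \cdot 10^{10}$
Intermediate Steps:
$H{\left(A,P \right)} = \frac{17}{3}$ ($H{\left(A,P \right)} = 4 - - \frac{5}{3} = 4 + \frac{5}{3} = \frac{17}{3}$)
$G = \frac{627095}{3}$ ($G = \left(-484 + \frac{17}{3}\right) \left(-237 + 25 \left(-8\right)\right) = - \frac{1435 \left(-237 - 200\right)}{3} = \left(- \frac{1435}{3}\right) \left(-437\right) = \frac{627095}{3} \approx 2.0903 \cdot 10^{5}$)
$G^{2} = \left(\frac{627095}{3}\right)^{2} = \frac{393248139025}{9}$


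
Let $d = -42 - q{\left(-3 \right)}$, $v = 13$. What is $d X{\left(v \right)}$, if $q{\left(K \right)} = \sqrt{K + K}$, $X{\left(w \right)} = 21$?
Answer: $-882 - 21 i \sqrt{6} \approx -882.0 - 51.439 i$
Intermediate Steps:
$q{\left(K \right)} = \sqrt{2} \sqrt{K}$ ($q{\left(K \right)} = \sqrt{2 K} = \sqrt{2} \sqrt{K}$)
$d = -42 - i \sqrt{6}$ ($d = -42 - \sqrt{2} \sqrt{-3} = -42 - \sqrt{2} i \sqrt{3} = -42 - i \sqrt{6} \approx -42.0 - 2.4495 i$)
$d X{\left(v \right)} = \left(-42 - i \sqrt{6}\right) 21 = -882 - 21 i \sqrt{6}$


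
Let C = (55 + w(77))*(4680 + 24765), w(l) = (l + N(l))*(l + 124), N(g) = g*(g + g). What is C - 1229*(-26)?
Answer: 70638292504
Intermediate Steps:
N(g) = 2*g**2 (N(g) = g*(2*g) = 2*g**2)
w(l) = (124 + l)*(l + 2*l**2) (w(l) = (l + 2*l**2)*(l + 124) = (l + 2*l**2)*(124 + l) = (124 + l)*(l + 2*l**2))
C = 70638260550 (C = (55 + 77*(124 + 2*77**2 + 249*77))*(4680 + 24765) = (55 + 77*(124 + 2*5929 + 19173))*29445 = (55 + 77*(124 + 11858 + 19173))*29445 = (55 + 77*31155)*29445 = (55 + 2398935)*29445 = 2398990*29445 = 70638260550)
C - 1229*(-26) = 70638260550 - 1229*(-26) = 70638260550 + 31954 = 70638292504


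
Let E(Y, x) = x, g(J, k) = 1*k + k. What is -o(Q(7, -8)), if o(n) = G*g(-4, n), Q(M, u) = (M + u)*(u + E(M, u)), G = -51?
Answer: 1632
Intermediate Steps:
g(J, k) = 2*k (g(J, k) = k + k = 2*k)
Q(M, u) = 2*u*(M + u) (Q(M, u) = (M + u)*(u + u) = (M + u)*(2*u) = 2*u*(M + u))
o(n) = -102*n
-o(Q(7, -8)) = -(-102)*2*(-8)*(7 - 8) = -(-102)*2*(-8)*(-1) = -(-102)*16 = -1*(-1632) = 1632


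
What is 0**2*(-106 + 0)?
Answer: 0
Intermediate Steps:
0**2*(-106 + 0) = 0*(-106) = 0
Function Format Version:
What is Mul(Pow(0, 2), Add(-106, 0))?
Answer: 0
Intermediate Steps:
Mul(Pow(0, 2), Add(-106, 0)) = Mul(0, -106) = 0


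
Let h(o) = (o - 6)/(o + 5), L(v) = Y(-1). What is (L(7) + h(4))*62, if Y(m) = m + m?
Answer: -1240/9 ≈ -137.78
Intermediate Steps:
Y(m) = 2*m
L(v) = -2 (L(v) = 2*(-1) = -2)
h(o) = (-6 + o)/(5 + o)
(L(7) + h(4))*62 = (-2 + (-6 + 4)/(5 + 4))*62 = (-2 - 2/9)*62 = -20/9*62 = -1240/9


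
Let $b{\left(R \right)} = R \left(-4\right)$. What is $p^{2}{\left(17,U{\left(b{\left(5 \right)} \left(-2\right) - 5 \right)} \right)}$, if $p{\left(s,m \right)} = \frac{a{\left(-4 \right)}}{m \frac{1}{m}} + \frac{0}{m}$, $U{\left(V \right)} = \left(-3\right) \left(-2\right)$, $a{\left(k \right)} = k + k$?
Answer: $64$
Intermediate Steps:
$a{\left(k \right)} = 2 k$
$b{\left(R \right)} = - 4 R$
$U{\left(V \right)} = 6$
$p{\left(s,m \right)} = -8$ ($p{\left(s,m \right)} = \frac{2 \left(-4\right)}{m \frac{1}{m}} + \frac{0}{m} = - \frac{8}{1} + 0 = \left(-8\right) 1 + 0 = -8 + 0 = -8$)
$p^{2}{\left(17,U{\left(b{\left(5 \right)} \left(-2\right) - 5 \right)} \right)} = \left(-8\right)^{2} = 64$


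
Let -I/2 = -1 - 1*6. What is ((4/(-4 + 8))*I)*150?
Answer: 2100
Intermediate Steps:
I = 14 (I = -2*(-1 - 1*6) = -2*(-1 - 6) = -2*(-7) = 14)
((4/(-4 + 8))*I)*150 = ((4/(-4 + 8))*14)*150 = ((4/4)*14)*150 = ((4*(1/4))*14)*150 = (1*14)*150 = 14*150 = 2100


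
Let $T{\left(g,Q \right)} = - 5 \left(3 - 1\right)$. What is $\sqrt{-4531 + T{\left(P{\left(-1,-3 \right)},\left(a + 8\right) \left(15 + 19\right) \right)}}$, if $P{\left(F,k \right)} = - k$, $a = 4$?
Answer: $i \sqrt{4541} \approx 67.387 i$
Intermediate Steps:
$T{\left(g,Q \right)} = -10$ ($T{\left(g,Q \right)} = \left(-5\right) 2 = -10$)
$\sqrt{-4531 + T{\left(P{\left(-1,-3 \right)},\left(a + 8\right) \left(15 + 19\right) \right)}} = \sqrt{-4531 - 10} = \sqrt{-4541} = i \sqrt{4541}$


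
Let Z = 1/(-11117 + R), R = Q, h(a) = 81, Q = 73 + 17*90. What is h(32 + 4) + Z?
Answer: 770633/9514 ≈ 81.000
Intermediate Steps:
Q = 1603 (Q = 73 + 1530 = 1603)
R = 1603
Z = -1/9514 (Z = 1/(-11117 + 1603) = 1/(-9514) = -1/9514 ≈ -0.00010511)
h(32 + 4) + Z = 81 - 1/9514 = 770633/9514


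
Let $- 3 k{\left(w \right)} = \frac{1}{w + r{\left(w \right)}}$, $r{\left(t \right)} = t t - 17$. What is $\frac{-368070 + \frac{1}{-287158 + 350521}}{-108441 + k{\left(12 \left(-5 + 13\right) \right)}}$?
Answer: $\frac{216778170406655}{63867312157606} \approx 3.3942$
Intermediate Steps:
$r{\left(t \right)} = -17 + t^{2}$ ($r{\left(t \right)} = t^{2} - 17 = -17 + t^{2}$)
$k{\left(w \right)} = - \frac{1}{3 \left(-17 + w + w^{2}\right)}$ ($k{\left(w \right)} = - \frac{1}{3 \left(w + \left(-17 + w^{2}\right)\right)} = - \frac{1}{3 \left(-17 + w + w^{2}\right)}$)
$\frac{-368070 + \frac{1}{-287158 + 350521}}{-108441 + k{\left(12 \left(-5 + 13\right) \right)}} = \frac{-368070 + \frac{1}{-287158 + 350521}}{-108441 - \frac{1}{-51 + 3 \cdot 12 \left(-5 + 13\right) + 3 \left(12 \left(-5 + 13\right)\right)^{2}}} = \frac{-368070 + \frac{1}{63363}}{-108441 - \frac{1}{-51 + 3 \cdot 12 \cdot 8 + 3 \left(12 \cdot 8\right)^{2}}} = \frac{-368070 + \frac{1}{63363}}{-108441 - \frac{1}{-51 + 3 \cdot 96 + 3 \cdot 96^{2}}} = - \frac{23322019409}{63363 \left(-108441 - \frac{1}{-51 + 288 + 3 \cdot 9216}\right)} = - \frac{23322019409}{63363 \left(-108441 - \frac{1}{-51 + 288 + 27648}\right)} = - \frac{23322019409}{63363 \left(-108441 - \frac{1}{27885}\right)} = - \frac{23322019409}{63363 \left(- \frac{3023877286}{27885}\right)} = \left(- \frac{23322019409}{63363}\right) \left(- \frac{27885}{3023877286}\right) = \frac{216778170406655}{63867312157606}$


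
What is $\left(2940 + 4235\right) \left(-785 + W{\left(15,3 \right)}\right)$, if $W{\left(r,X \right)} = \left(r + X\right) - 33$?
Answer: $-5740000$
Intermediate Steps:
$W{\left(r,X \right)} = -33 + X + r$ ($W{\left(r,X \right)} = \left(X + r\right) - 33 = -33 + X + r$)
$\left(2940 + 4235\right) \left(-785 + W{\left(15,3 \right)}\right) = \left(2940 + 4235\right) \left(-785 + \left(-33 + 3 + 15\right)\right) = 7175 \left(-785 - 15\right) = 7175 \left(-800\right) = -5740000$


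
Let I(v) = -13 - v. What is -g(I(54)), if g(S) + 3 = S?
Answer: 70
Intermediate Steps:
g(S) = -3 + S
-g(I(54)) = -(-3 + (-13 - 1*54)) = -(-3 + (-13 - 54)) = -(-3 - 67) = -1*(-70) = 70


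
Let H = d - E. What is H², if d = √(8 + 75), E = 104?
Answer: (104 - √83)² ≈ 9004.0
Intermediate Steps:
d = √83 ≈ 9.1104
H = -104 + √83 (H = √83 - 1*104 = √83 - 104 = -104 + √83 ≈ -94.890)
H² = (-104 + √83)²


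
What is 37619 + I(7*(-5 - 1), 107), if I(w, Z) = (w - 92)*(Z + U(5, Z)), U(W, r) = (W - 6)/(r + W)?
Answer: 1303803/56 ≈ 23282.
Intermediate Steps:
U(W, r) = (-6 + W)/(W + r)
I(w, Z) = (-92 + w)*(Z - 1/(5 + Z)) (I(w, Z) = (w - 92)*(Z + (-6 + 5)/(5 + Z)) = (-92 + w)*(Z - 1/(5 + Z)))
37619 + I(7*(-5 - 1), 107) = 37619 + (92 - 7*(-5 - 1) + 107*(-92 + 7*(-5 - 1))*(5 + 107))/(5 + 107) = 37619 + (92 - 7*(-6) + 107*(-92 + 7*(-6))*112)/112 = 37619 + (92 - 1*(-42) + 107*(-92 - 42)*112)/112 = 37619 + (92 + 42 + 107*(-134)*112)/112 = 37619 + (92 + 42 - 1605856)/112 = 37619 + (1/112)*(-1605722) = 37619 - 802861/56 = 1303803/56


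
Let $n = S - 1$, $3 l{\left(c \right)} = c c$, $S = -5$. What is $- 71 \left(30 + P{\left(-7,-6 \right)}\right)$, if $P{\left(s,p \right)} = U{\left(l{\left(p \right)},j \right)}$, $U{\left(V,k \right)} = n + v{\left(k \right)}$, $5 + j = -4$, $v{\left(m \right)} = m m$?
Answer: $-7455$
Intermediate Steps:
$l{\left(c \right)} = \frac{c^{2}}{3}$ ($l{\left(c \right)} = \frac{c c}{3} = \frac{c^{2}}{3}$)
$v{\left(m \right)} = m^{2}$
$n = -6$ ($n = -5 - 1 = -6$)
$j = -9$ ($j = -5 - 4 = -9$)
$U{\left(V,k \right)} = -6 + k^{2}$
$P{\left(s,p \right)} = 75$ ($P{\left(s,p \right)} = -6 + \left(-9\right)^{2} = -6 + 81 = 75$)
$- 71 \left(30 + P{\left(-7,-6 \right)}\right) = - 71 \left(30 + 75\right) = \left(-71\right) 105 = -7455$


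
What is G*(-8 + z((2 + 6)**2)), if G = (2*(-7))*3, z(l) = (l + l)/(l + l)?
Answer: 294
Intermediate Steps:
z(l) = 1 (z(l) = (2*l)/((2*l)) = (2*l)*(1/(2*l)) = 1)
G = -42 (G = -14*3 = -42)
G*(-8 + z((2 + 6)**2)) = -42*(-8 + 1) = -42*(-7) = 294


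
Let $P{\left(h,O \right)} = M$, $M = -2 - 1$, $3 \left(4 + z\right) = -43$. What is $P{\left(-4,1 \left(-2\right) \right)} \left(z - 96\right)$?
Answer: $343$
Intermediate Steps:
$z = - \frac{55}{3}$ ($z = -4 + \frac{1}{3} \left(-43\right) = -4 - \frac{43}{3} = - \frac{55}{3} \approx -18.333$)
$M = -3$ ($M = -2 - 1 = -3$)
$P{\left(h,O \right)} = -3$
$P{\left(-4,1 \left(-2\right) \right)} \left(z - 96\right) = - 3 \left(- \frac{55}{3} - 96\right) = \left(-3\right) \left(- \frac{343}{3}\right) = 343$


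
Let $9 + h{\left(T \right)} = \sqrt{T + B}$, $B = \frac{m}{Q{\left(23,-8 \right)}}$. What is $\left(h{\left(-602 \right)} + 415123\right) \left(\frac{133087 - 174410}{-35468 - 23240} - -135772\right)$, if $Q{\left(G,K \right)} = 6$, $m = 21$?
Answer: $\frac{1654425202844743}{29354} + \frac{23912831697 i \sqrt{266}}{117416} \approx 5.6361 \cdot 10^{10} + 3.3216 \cdot 10^{6} i$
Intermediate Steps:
$B = \frac{7}{2}$ ($B = \frac{21}{6} = 21 \cdot \frac{1}{6} = \frac{7}{2} \approx 3.5$)
$h{\left(T \right)} = -9 + \sqrt{\frac{7}{2} + T}$ ($h{\left(T \right)} = -9 + \sqrt{T + \frac{7}{2}} = -9 + \sqrt{\frac{7}{2} + T}$)
$\left(h{\left(-602 \right)} + 415123\right) \left(\frac{133087 - 174410}{-35468 - 23240} - -135772\right) = \left(\left(-9 + \frac{\sqrt{14 + 4 \left(-602\right)}}{2}\right) + 415123\right) \left(\frac{133087 - 174410}{-35468 - 23240} - -135772\right) = \left(\left(-9 + \frac{\sqrt{14 - 2408}}{2}\right) + 415123\right) \left(- \frac{41323}{-58708} + 135772\right) = \left(\left(-9 + \frac{\sqrt{-2394}}{2}\right) + 415123\right) \left(\left(-41323\right) \left(- \frac{1}{58708}\right) + 135772\right) = \left(\left(-9 + \frac{3 i \sqrt{266}}{2}\right) + 415123\right) \left(\frac{41323}{58708} + 135772\right) = \left(\left(-9 + \frac{3 i \sqrt{266}}{2}\right) + 415123\right) \frac{7970943899}{58708} = \left(415114 + \frac{3 i \sqrt{266}}{2}\right) \frac{7970943899}{58708} = \frac{1654425202844743}{29354} + \frac{23912831697 i \sqrt{266}}{117416}$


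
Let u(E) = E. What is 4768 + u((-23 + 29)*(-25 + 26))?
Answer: 4774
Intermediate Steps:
4768 + u((-23 + 29)*(-25 + 26)) = 4768 + (-23 + 29)*(-25 + 26) = 4768 + 6*1 = 4768 + 6 = 4774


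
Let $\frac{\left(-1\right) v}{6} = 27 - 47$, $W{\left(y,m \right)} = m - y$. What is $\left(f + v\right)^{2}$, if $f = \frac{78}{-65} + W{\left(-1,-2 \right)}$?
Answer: $\frac{346921}{25} \approx 13877.0$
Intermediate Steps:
$v = 120$ ($v = - 6 \left(27 - 47\right) = \left(-6\right) \left(-20\right) = 120$)
$f = - \frac{11}{5}$ ($f = \frac{78}{-65} - 1 = 78 \left(- \frac{1}{65}\right) + \left(-2 + 1\right) = - \frac{6}{5} - 1 = - \frac{11}{5} \approx -2.2$)
$\left(f + v\right)^{2} = \left(- \frac{11}{5} + 120\right)^{2} = \left(\frac{589}{5}\right)^{2} = \frac{346921}{25}$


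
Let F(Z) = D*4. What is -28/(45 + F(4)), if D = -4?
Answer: -28/29 ≈ -0.96552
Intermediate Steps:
F(Z) = -16 (F(Z) = -4*4 = -16)
-28/(45 + F(4)) = -28/(45 - 16) = -28/29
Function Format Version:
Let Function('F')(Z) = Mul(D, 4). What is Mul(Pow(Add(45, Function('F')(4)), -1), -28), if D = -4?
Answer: Rational(-28, 29) ≈ -0.96552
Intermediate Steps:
Function('F')(Z) = -16 (Function('F')(Z) = Mul(-4, 4) = -16)
Mul(Pow(Add(45, Function('F')(4)), -1), -28) = Mul(Pow(Add(45, -16), -1), -28) = Mul(Pow(29, -1), -28) = Mul(Rational(1, 29), -28) = Rational(-28, 29)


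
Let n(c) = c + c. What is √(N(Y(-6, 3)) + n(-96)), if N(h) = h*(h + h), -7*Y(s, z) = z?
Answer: I*√9390/7 ≈ 13.843*I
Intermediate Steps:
Y(s, z) = -z/7
n(c) = 2*c
N(h) = 2*h² (N(h) = h*(2*h) = 2*h²)
√(N(Y(-6, 3)) + n(-96)) = √(2*(-⅐*3)² + 2*(-96)) = √(2*(-3/7)² - 192) = √(2*(9/49) - 192) = √(18/49 - 192) = √(-9390/49) = I*√9390/7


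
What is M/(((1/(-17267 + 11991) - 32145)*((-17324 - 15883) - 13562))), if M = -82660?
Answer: -436114160/7931883075149 ≈ -5.4982e-5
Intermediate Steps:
M/(((1/(-17267 + 11991) - 32145)*((-17324 - 15883) - 13562))) = -82660*1/((1/(-17267 + 11991) - 32145)*((-17324 - 15883) - 13562)) = -82660*1/((-33207 - 13562)*(1/(-5276) - 32145)) = -82660*(-1/(46769*(-1/5276 - 32145))) = -82660/((-169597021/5276*(-46769))) = -82660/7931883075149/5276 = -82660*5276/7931883075149 = -436114160/7931883075149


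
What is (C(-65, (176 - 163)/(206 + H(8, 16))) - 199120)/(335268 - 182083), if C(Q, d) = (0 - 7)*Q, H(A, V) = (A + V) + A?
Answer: -39733/30637 ≈ -1.2969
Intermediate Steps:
H(A, V) = V + 2*A
C(Q, d) = -7*Q
(C(-65, (176 - 163)/(206 + H(8, 16))) - 199120)/(335268 - 182083) = (-7*(-65) - 199120)/(335268 - 182083) = (455 - 199120)/153185 = -198665*1/153185 = -39733/30637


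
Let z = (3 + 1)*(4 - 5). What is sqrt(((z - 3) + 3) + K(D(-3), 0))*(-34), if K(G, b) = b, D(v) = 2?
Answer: -68*I ≈ -68.0*I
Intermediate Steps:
z = -4 (z = 4*(-1) = -4)
sqrt(((z - 3) + 3) + K(D(-3), 0))*(-34) = sqrt(((-4 - 3) + 3) + 0)*(-34) = sqrt((-7 + 3) + 0)*(-34) = sqrt(-4 + 0)*(-34) = sqrt(-4)*(-34) = (2*I)*(-34) = -68*I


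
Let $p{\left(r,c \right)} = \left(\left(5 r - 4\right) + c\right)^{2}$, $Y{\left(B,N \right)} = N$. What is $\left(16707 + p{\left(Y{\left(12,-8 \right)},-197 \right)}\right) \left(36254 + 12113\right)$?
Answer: $3617271196$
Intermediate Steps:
$p{\left(r,c \right)} = \left(-4 + c + 5 r\right)^{2}$ ($p{\left(r,c \right)} = \left(\left(-4 + 5 r\right) + c\right)^{2} = \left(-4 + c + 5 r\right)^{2}$)
$\left(16707 + p{\left(Y{\left(12,-8 \right)},-197 \right)}\right) \left(36254 + 12113\right) = \left(16707 + \left(-4 - 197 + 5 \left(-8\right)\right)^{2}\right) \left(36254 + 12113\right) = \left(16707 + \left(-4 - 197 - 40\right)^{2}\right) 48367 = \left(16707 + \left(-241\right)^{2}\right) 48367 = \left(16707 + 58081\right) 48367 = 74788 \cdot 48367 = 3617271196$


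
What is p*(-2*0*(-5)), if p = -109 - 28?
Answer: 0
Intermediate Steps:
p = -137
p*(-2*0*(-5)) = -137*(-2*0)*(-5) = -0*(-5) = -137*0 = 0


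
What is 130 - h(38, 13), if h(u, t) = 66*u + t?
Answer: -2391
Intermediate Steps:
h(u, t) = t + 66*u
130 - h(38, 13) = 130 - (13 + 66*38) = 130 - (13 + 2508) = 130 - 1*2521 = 130 - 2521 = -2391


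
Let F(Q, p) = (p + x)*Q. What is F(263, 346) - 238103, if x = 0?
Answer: -147105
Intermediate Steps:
F(Q, p) = Q*p (F(Q, p) = (p + 0)*Q = p*Q = Q*p)
F(263, 346) - 238103 = 263*346 - 238103 = 90998 - 238103 = -147105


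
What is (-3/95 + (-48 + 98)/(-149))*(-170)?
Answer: 176698/2831 ≈ 62.415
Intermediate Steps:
(-3/95 + (-48 + 98)/(-149))*(-170) = (-3*1/95 + 50*(-1/149))*(-170) = (-3/95 - 50/149)*(-170) = -5197/14155*(-170) = 176698/2831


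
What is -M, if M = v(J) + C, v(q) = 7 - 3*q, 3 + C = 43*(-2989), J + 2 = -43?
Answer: 128388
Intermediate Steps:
J = -45 (J = -2 - 43 = -45)
C = -128530 (C = -3 + 43*(-2989) = -3 - 128527 = -128530)
M = -128388 (M = (7 - 3*(-45)) - 128530 = (7 + 135) - 128530 = 142 - 128530 = -128388)
-M = -1*(-128388) = 128388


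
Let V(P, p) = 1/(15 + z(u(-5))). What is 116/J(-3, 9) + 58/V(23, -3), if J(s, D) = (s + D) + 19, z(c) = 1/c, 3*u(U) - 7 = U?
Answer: 24041/25 ≈ 961.64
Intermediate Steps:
u(U) = 7/3 + U/3
J(s, D) = 19 + D + s (J(s, D) = (D + s) + 19 = 19 + D + s)
V(P, p) = 2/33 (V(P, p) = 1/(15 + 1/(7/3 + (1/3)*(-5))) = 1/(15 + 1/(7/3 - 5/3)) = 1/(15 + 1/(2/3)) = 1/(15 + 3/2) = 1/(33/2) = 2/33)
116/J(-3, 9) + 58/V(23, -3) = 116/(19 + 9 - 3) + 58/(2/33) = 116/25 + 58*(33/2) = 116*(1/25) + 957 = 116/25 + 957 = 24041/25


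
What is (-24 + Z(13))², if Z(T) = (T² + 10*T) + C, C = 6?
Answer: 78961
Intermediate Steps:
Z(T) = 6 + T² + 10*T (Z(T) = (T² + 10*T) + 6 = 6 + T² + 10*T)
(-24 + Z(13))² = (-24 + (6 + 13² + 10*13))² = (-24 + (6 + 169 + 130))² = (-24 + 305)² = 281² = 78961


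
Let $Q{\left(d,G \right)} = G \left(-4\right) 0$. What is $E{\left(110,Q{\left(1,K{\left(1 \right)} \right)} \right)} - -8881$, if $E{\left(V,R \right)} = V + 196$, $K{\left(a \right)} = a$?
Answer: $9187$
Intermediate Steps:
$Q{\left(d,G \right)} = 0$ ($Q{\left(d,G \right)} = - 4 G 0 = 0$)
$E{\left(V,R \right)} = 196 + V$
$E{\left(110,Q{\left(1,K{\left(1 \right)} \right)} \right)} - -8881 = \left(196 + 110\right) - -8881 = 306 + 8881 = 9187$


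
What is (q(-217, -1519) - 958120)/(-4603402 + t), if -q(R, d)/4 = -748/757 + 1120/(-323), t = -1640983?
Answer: 234266521544/1526820820735 ≈ 0.15343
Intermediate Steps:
q(R, d) = 4357776/244511 (q(R, d) = -4*(-748/757 + 1120/(-323)) = -4*(-748*1/757 + 1120*(-1/323)) = -4*(-748/757 - 1120/323) = -4*(-1089444/244511) = 4357776/244511)
(q(-217, -1519) - 958120)/(-4603402 + t) = (4357776/244511 - 958120)/(-4603402 - 1640983) = -234266521544/244511/(-6244385) = -234266521544/244511*(-1/6244385) = 234266521544/1526820820735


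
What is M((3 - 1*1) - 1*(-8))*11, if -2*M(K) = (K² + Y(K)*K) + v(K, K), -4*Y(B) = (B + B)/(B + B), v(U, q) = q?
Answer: -2365/4 ≈ -591.25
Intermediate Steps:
Y(B) = -¼ (Y(B) = -(B + B)/(4*(B + B)) = -2*B/(4*(2*B)) = -2*B*1/(2*B)/4 = -¼*1 = -¼)
M(K) = -3*K/8 - K²/2 (M(K) = -((K² - K/4) + K)/2 = -(K² + 3*K/4)/2 = -3*K/8 - K²/2)
M((3 - 1*1) - 1*(-8))*11 = (((3 - 1*1) - 1*(-8))*(-3 - 4*((3 - 1*1) - 1*(-8)))/8)*11 = (((3 - 1) + 8)*(-3 - 4*((3 - 1) + 8))/8)*11 = ((2 + 8)*(-3 - 4*(2 + 8))/8)*11 = ((⅛)*10*(-3 - 4*10))*11 = ((⅛)*10*(-3 - 40))*11 = ((⅛)*10*(-43))*11 = -215/4*11 = -2365/4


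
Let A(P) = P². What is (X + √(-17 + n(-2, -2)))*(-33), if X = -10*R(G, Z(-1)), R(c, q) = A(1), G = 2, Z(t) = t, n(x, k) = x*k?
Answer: 330 - 33*I*√13 ≈ 330.0 - 118.98*I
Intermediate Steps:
n(x, k) = k*x
R(c, q) = 1 (R(c, q) = 1² = 1)
X = -10 (X = -10*1 = -10)
(X + √(-17 + n(-2, -2)))*(-33) = (-10 + √(-17 - 2*(-2)))*(-33) = (-10 + √(-17 + 4))*(-33) = (-10 + √(-13))*(-33) = (-10 + I*√13)*(-33) = 330 - 33*I*√13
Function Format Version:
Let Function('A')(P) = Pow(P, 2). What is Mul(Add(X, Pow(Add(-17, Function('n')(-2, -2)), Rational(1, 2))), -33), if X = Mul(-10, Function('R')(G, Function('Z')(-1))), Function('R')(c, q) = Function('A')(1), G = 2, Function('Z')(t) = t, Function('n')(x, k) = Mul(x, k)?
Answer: Add(330, Mul(-33, I, Pow(13, Rational(1, 2)))) ≈ Add(330.00, Mul(-118.98, I))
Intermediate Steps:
Function('n')(x, k) = Mul(k, x)
Function('R')(c, q) = 1 (Function('R')(c, q) = Pow(1, 2) = 1)
X = -10 (X = Mul(-10, 1) = -10)
Mul(Add(X, Pow(Add(-17, Function('n')(-2, -2)), Rational(1, 2))), -33) = Mul(Add(-10, Pow(Add(-17, Mul(-2, -2)), Rational(1, 2))), -33) = Mul(Add(-10, Pow(Add(-17, 4), Rational(1, 2))), -33) = Mul(Add(-10, Pow(-13, Rational(1, 2))), -33) = Mul(Add(-10, Mul(I, Pow(13, Rational(1, 2)))), -33) = Add(330, Mul(-33, I, Pow(13, Rational(1, 2))))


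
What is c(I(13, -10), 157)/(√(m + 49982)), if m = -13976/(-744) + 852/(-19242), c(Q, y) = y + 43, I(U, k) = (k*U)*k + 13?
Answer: 40*√54910479446755/331394909 ≈ 0.89442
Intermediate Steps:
I(U, k) = 13 + U*k² (I(U, k) = (U*k)*k + 13 = U*k² + 13 = 13 + U*k²)
c(Q, y) = 43 + y
m = 621047/33139 (m = -13976*(-1/744) + 852*(-1/19242) = 1747/93 - 142/3207 = 621047/33139 ≈ 18.741)
c(I(13, -10), 157)/(√(m + 49982)) = (43 + 157)/(√(621047/33139 + 49982)) = 200/(√(1656974545/33139)) = 200/((√54910479446755/33139)) = 200*(√54910479446755/1656974545) = 40*√54910479446755/331394909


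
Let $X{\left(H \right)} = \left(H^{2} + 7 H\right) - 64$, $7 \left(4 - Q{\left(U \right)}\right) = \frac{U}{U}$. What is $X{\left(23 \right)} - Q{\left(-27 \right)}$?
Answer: $\frac{4355}{7} \approx 622.14$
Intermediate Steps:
$Q{\left(U \right)} = \frac{27}{7}$ ($Q{\left(U \right)} = 4 - \frac{U \frac{1}{U}}{7} = 4 - \frac{1}{7} = \frac{27}{7}$)
$X{\left(H \right)} = -64 + H^{2} + 7 H$
$X{\left(23 \right)} - Q{\left(-27 \right)} = \left(-64 + 23^{2} + 7 \cdot 23\right) - \frac{27}{7} = \left(-64 + 529 + 161\right) - \frac{27}{7} = 626 - \frac{27}{7} = \frac{4355}{7}$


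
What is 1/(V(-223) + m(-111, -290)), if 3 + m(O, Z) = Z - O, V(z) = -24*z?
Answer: 1/5170 ≈ 0.00019342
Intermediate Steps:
m(O, Z) = -3 + Z - O (m(O, Z) = -3 + (Z - O) = -3 + Z - O)
1/(V(-223) + m(-111, -290)) = 1/(-24*(-223) + (-3 - 290 - 1*(-111))) = 1/(5352 + (-3 - 290 + 111)) = 1/(5352 - 182) = 1/5170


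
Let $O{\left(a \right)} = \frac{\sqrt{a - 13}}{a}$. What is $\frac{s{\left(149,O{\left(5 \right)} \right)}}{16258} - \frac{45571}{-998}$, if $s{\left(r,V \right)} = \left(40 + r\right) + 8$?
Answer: $\frac{185272481}{4056371} \approx 45.674$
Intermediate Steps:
$O{\left(a \right)} = \frac{\sqrt{-13 + a}}{a}$
$s{\left(r,V \right)} = 48 + r$
$\frac{s{\left(149,O{\left(5 \right)} \right)}}{16258} - \frac{45571}{-998} = \frac{48 + 149}{16258} - \frac{45571}{-998} = 197 \cdot \frac{1}{16258} - - \frac{45571}{998} = \frac{197}{16258} + \frac{45571}{998} = \frac{185272481}{4056371}$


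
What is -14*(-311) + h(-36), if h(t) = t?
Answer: 4318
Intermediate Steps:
-14*(-311) + h(-36) = -14*(-311) - 36 = 4354 - 36 = 4318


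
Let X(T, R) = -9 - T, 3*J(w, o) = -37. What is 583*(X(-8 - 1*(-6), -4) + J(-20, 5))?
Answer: -33814/3 ≈ -11271.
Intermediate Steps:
J(w, o) = -37/3 (J(w, o) = (⅓)*(-37) = -37/3)
583*(X(-8 - 1*(-6), -4) + J(-20, 5)) = 583*((-9 - (-8 - 1*(-6))) - 37/3) = 583*((-9 - (-8 + 6)) - 37/3) = 583*((-9 - 1*(-2)) - 37/3) = 583*((-9 + 2) - 37/3) = 583*(-7 - 37/3) = 583*(-58/3) = -33814/3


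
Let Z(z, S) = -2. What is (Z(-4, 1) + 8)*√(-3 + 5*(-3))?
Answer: 18*I*√2 ≈ 25.456*I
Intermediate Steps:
(Z(-4, 1) + 8)*√(-3 + 5*(-3)) = (-2 + 8)*√(-3 + 5*(-3)) = 6*√(-3 - 15) = 6*√(-18) = 6*(3*I*√2) = 18*I*√2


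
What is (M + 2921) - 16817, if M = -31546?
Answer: -45442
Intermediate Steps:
(M + 2921) - 16817 = (-31546 + 2921) - 16817 = -28625 - 16817 = -45442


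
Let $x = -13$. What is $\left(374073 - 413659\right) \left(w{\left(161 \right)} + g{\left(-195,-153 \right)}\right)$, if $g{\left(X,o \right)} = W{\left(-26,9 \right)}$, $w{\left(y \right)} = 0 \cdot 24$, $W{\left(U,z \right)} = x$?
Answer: $514618$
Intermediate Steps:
$W{\left(U,z \right)} = -13$
$w{\left(y \right)} = 0$
$g{\left(X,o \right)} = -13$
$\left(374073 - 413659\right) \left(w{\left(161 \right)} + g{\left(-195,-153 \right)}\right) = \left(374073 - 413659\right) \left(0 - 13\right) = \left(-39586\right) \left(-13\right) = 514618$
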